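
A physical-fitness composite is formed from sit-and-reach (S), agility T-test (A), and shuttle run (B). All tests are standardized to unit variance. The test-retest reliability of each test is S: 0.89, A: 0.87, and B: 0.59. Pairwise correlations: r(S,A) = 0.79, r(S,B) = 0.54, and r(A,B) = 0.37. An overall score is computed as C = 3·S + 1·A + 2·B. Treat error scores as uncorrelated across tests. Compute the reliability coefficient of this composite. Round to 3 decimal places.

Var(C) = 3² + 1 + 2² + 2·[3·0.79 + 6·0.54 + 2·0.37] = 14 + 12.7 = 26.7.
With uncorrelated errors the cross-covariances are all true-score covariance, so they carry over unchanged; only the diagonal terms shrink to ρᵢσᵢ².
True-score variance = [3²·0.89 + 0.87 + 2²·0.59] + 12.7 = 11.24 + 12.7 = 23.94.
Reliability = 23.94 / 26.7 = 0.897.

0.897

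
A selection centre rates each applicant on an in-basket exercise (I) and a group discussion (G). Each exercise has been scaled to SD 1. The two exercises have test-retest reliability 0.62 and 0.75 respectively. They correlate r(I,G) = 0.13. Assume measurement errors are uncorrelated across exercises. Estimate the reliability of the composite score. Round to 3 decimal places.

0.721

Var(I+G) = 2 + 2·[0.13] = 2 + 0.26 = 2.26.
Because errors are independent across components, Cov(Tᵢ,Tⱼ) = Cov(Xᵢ,Xⱼ); the off-diagonal part of the true-score variance is the same as above.
True-score variance = [0.62 + 0.75] + 0.26 = 1.37 + 0.26 = 1.63.
Reliability = 1.63 / 2.26 = 0.721.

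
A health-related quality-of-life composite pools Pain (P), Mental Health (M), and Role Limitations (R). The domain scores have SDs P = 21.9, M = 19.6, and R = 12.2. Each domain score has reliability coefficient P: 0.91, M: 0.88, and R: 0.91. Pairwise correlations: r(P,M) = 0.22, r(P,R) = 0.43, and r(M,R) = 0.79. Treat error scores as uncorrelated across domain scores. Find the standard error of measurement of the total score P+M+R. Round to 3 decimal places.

10.132

Var(total) = 1012.61 + 796.45 = 1809.06.
True-score variance = 909.95 + 796.45 = 1706.4, so reliability = 0.9433.
Error variance = 1809.06 − 1706.4 = 102.66; SEM = √102.66 = 10.132.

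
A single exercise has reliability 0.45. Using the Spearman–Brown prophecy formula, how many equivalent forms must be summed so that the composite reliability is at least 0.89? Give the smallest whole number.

10

k ≥ ρ*(1−ρ₁)/(ρ₁(1−ρ*)) = 0.89·0.55 / (0.45·0.11) = 9.889.
Smallest integer k = 10.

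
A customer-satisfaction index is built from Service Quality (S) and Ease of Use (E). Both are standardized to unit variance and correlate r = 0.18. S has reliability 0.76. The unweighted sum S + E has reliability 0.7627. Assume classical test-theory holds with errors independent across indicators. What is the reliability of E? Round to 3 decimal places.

0.680

Var(S+E) = 2 + 2·0.18 = 2.360.
True-score variance = ρ_S + ρ_E + 2·0.18, so 0.7627 = (0.76 + ρ_E + 0.36) / 2.360.
ρ_E = 0.7627·2.360 − 0.76 − 0.36 = 0.680.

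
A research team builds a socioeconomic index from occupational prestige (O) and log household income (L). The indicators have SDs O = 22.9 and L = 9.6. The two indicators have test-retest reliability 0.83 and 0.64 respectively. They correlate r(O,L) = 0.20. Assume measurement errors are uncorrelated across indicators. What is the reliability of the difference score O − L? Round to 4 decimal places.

Var(O−L) = 22.9² + 9.6² − 2·22.9·9.6·0.20 = 616.57 − 87.936 = 528.634.
Because errors are independent across components, Cov(Tᵢ,Tⱼ) = Cov(Xᵢ,Xⱼ); the off-diagonal part of the true-score variance is the same as above.
True-score variance = [22.9²·0.83 + 9.6²·0.64] − 87.936 = 494.243 − 87.936 = 406.307.
Reliability = 406.307 / 528.634 = 0.7686.

0.7686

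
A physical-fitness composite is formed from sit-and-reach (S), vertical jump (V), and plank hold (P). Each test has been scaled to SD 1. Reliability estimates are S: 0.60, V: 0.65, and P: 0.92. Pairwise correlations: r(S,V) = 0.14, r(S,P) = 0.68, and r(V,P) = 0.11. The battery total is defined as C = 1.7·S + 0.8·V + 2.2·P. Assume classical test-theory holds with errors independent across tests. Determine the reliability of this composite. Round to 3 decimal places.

0.876

Var(C) = 1.7² + 0.8² + 2.2² + 2·[1.36·0.14 + 3.74·0.68 + 1.76·0.11] = 8.37 + 5.8544 = 14.2244.
Under uncorrelated errors the observed covariances equal the true-score covariances, so only the own-variance terms attenuate.
True-score variance = [1.7²·0.60 + 0.8²·0.65 + 2.2²·0.92] + 5.8544 = 6.6028 + 5.8544 = 12.4572.
Reliability = 12.4572 / 14.2244 = 0.876.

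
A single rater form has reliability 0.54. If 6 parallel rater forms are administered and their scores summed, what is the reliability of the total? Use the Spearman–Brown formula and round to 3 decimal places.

0.876

ρ_k = kρ / (1 + (k−1)ρ) = 6·0.54 / (1 + 5·0.54) = 3.240 / 3.700 = 0.876.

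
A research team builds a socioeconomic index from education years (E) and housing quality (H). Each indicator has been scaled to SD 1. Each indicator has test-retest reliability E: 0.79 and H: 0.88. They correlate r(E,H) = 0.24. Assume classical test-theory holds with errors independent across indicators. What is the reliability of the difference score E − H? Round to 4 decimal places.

0.7829

Var(E−H) = 1 + 1 − 2·0.24 = 2 − 0.48 = 1.52.
With uncorrelated errors the cross-covariances are all true-score covariance, so they carry over unchanged; only the diagonal terms shrink to ρᵢσᵢ².
True-score variance = [0.79 + 0.88] − 0.48 = 1.67 − 0.48 = 1.19.
Reliability = 1.19 / 1.52 = 0.7829.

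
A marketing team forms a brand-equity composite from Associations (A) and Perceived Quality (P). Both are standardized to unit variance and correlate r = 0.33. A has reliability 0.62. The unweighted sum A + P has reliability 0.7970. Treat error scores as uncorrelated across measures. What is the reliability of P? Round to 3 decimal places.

Var(A+P) = 2 + 2·0.33 = 2.660.
True-score variance = ρ_A + ρ_P + 2·0.33, so 0.7970 = (0.62 + ρ_P + 0.66) / 2.660.
ρ_P = 0.7970·2.660 − 0.62 − 0.66 = 0.840.

0.840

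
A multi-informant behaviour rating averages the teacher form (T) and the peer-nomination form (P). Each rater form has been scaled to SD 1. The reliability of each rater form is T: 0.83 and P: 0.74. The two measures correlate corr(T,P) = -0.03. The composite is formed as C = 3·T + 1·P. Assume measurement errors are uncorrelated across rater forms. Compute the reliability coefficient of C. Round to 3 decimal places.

0.818

Var(C) = 3² + 1 + 2·[3·(-0.03)] = 10 − 0.18 = 9.82.
Under uncorrelated errors the observed covariances equal the true-score covariances, so only the own-variance terms attenuate.
True-score variance = [3²·0.83 + 0.74] − 0.18 = 8.21 − 0.18 = 8.03.
Reliability = 8.03 / 9.82 = 0.818.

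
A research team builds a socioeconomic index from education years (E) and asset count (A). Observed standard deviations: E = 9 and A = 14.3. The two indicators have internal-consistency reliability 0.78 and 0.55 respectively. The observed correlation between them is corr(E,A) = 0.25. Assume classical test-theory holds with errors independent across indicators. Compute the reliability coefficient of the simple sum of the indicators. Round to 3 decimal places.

0.686

Var(E+A) = 9² + 14.3² + 2·[9·14.3·0.25] = 285.49 + 64.35 = 349.84.
Under uncorrelated errors the observed covariances equal the true-score covariances, so only the own-variance terms attenuate.
True-score variance = [9²·0.78 + 14.3²·0.55] + 64.35 = 175.65 + 64.35 = 240.
Reliability = 240 / 349.84 = 0.686.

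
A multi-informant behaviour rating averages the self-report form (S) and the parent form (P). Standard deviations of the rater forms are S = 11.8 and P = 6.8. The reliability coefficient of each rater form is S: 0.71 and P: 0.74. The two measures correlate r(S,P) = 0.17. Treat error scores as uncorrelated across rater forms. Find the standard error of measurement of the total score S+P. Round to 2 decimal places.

Var(total) = 185.48 + 27.2816 = 212.762.
True-score variance = 133.078 + 27.2816 = 160.36, so reliability = 0.7537.
Error variance = 212.762 − 160.36 = 52.402; SEM = √52.402 = 7.24.

7.24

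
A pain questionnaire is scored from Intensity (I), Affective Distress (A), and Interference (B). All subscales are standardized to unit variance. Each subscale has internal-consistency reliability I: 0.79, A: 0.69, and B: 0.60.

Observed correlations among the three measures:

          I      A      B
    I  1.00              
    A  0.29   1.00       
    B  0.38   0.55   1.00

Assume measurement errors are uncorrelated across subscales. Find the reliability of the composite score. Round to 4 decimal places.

Var(I+A+B) = 3 + 2·[0.29 + 0.38 + 0.55] = 3 + 2.44 = 5.44.
With uncorrelated errors the cross-covariances are all true-score covariance, so they carry over unchanged; only the diagonal terms shrink to ρᵢσᵢ².
True-score variance = [0.79 + 0.69 + 0.60] + 2.44 = 2.08 + 2.44 = 4.52.
Reliability = 4.52 / 5.44 = 0.8309.

0.8309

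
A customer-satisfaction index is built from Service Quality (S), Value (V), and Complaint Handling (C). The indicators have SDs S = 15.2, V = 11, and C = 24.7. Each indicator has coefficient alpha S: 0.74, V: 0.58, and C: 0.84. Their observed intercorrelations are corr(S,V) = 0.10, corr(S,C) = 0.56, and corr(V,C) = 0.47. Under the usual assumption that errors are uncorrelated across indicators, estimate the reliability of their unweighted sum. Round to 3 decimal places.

Var(S+V+C) = 15.2² + 11² + 24.7² + 2·[15.2·11·0.10 + 15.2·24.7·0.56 + 11·24.7·0.47] = 962.13 + 709.331 = 1671.46.
With uncorrelated errors the cross-covariances are all true-score covariance, so they carry over unchanged; only the diagonal terms shrink to ρᵢσᵢ².
True-score variance = [15.2²·0.74 + 11²·0.58 + 24.7²·0.84] + 709.331 = 753.625 + 709.331 = 1462.96.
Reliability = 1462.96 / 1671.46 = 0.875.

0.875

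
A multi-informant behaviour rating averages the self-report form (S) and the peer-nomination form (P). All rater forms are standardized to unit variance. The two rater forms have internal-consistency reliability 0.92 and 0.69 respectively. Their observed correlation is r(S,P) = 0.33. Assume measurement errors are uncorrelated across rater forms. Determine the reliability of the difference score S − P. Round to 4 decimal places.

Var(S−P) = 1 + 1 − 2·0.33 = 2 − 0.66 = 1.34.
Under uncorrelated errors the observed covariances equal the true-score covariances, so only the own-variance terms attenuate.
True-score variance = [0.92 + 0.69] − 0.66 = 1.61 − 0.66 = 0.95.
Reliability = 0.95 / 1.34 = 0.7090.

0.7090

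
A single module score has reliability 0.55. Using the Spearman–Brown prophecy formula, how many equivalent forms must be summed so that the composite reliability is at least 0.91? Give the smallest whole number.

k ≥ ρ*(1−ρ₁)/(ρ₁(1−ρ*)) = 0.91·0.45 / (0.55·0.09) = 8.273.
Smallest integer k = 9.

9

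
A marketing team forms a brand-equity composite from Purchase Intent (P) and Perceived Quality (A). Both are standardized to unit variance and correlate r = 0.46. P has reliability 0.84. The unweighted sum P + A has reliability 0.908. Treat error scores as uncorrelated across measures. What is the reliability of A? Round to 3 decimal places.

0.891

Var(P+A) = 2 + 2·0.46 = 2.920.
True-score variance = ρ_P + ρ_A + 2·0.46, so 0.908 = (0.84 + ρ_A + 0.92) / 2.920.
ρ_A = 0.908·2.920 − 0.84 − 0.92 = 0.891.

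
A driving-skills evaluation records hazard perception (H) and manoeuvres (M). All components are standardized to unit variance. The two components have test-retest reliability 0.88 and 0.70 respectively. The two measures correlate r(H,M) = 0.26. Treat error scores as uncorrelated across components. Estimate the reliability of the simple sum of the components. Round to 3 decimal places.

Var(H+M) = 2 + 2·[0.26] = 2 + 0.52 = 2.52.
With uncorrelated errors the cross-covariances are all true-score covariance, so they carry over unchanged; only the diagonal terms shrink to ρᵢσᵢ².
True-score variance = [0.88 + 0.70] + 0.52 = 1.58 + 0.52 = 2.1.
Reliability = 2.1 / 2.52 = 0.833.

0.833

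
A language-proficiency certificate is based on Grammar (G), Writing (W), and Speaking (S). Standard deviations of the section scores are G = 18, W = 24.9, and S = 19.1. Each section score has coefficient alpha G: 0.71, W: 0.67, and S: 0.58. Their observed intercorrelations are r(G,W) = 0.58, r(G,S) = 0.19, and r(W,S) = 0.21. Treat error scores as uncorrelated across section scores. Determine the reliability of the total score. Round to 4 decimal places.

0.7908

Var(G+W+S) = 18² + 24.9² + 19.1² + 2·[18·24.9·0.58 + 18·19.1·0.19 + 24.9·19.1·0.21] = 1308.82 + 850.304 = 2159.12.
With uncorrelated errors the cross-covariances are all true-score covariance, so they carry over unchanged; only the diagonal terms shrink to ρᵢσᵢ².
True-score variance = [18²·0.71 + 24.9²·0.67 + 19.1²·0.58] + 850.304 = 857.036 + 850.304 = 1707.34.
Reliability = 1707.34 / 2159.12 = 0.7908.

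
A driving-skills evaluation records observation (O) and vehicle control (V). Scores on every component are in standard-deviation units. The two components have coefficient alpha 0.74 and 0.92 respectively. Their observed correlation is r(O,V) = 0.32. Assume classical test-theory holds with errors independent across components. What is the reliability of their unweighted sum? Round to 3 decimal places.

0.871

Var(O+V) = 2 + 2·[0.32] = 2 + 0.64 = 2.64.
With uncorrelated errors the cross-covariances are all true-score covariance, so they carry over unchanged; only the diagonal terms shrink to ρᵢσᵢ².
True-score variance = [0.74 + 0.92] + 0.64 = 1.66 + 0.64 = 2.3.
Reliability = 2.3 / 2.64 = 0.871.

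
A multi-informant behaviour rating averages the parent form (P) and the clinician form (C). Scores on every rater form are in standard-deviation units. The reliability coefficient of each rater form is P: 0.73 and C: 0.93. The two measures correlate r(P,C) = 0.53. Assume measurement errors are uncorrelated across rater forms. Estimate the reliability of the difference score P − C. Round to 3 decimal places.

0.638

Var(P−C) = 1 + 1 − 2·0.53 = 2 − 1.06 = 0.94.
With uncorrelated errors the cross-covariances are all true-score covariance, so they carry over unchanged; only the diagonal terms shrink to ρᵢσᵢ².
True-score variance = [0.73 + 0.93] − 1.06 = 1.66 − 1.06 = 0.6.
Reliability = 0.6 / 0.94 = 0.638.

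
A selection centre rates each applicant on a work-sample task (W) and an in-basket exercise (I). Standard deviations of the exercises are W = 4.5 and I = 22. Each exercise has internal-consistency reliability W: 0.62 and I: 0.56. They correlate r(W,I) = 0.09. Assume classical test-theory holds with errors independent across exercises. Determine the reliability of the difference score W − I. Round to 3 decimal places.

Var(W−I) = 4.5² + 22² − 2·4.5·22·0.09 = 504.25 − 17.82 = 486.43.
With uncorrelated errors the cross-covariances are all true-score covariance, so they carry over unchanged; only the diagonal terms shrink to ρᵢσᵢ².
True-score variance = [4.5²·0.62 + 22²·0.56] − 17.82 = 283.595 − 17.82 = 265.775.
Reliability = 265.775 / 486.43 = 0.546.

0.546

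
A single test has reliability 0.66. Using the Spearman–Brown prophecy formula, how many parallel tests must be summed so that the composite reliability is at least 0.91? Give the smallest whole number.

k ≥ ρ*(1−ρ₁)/(ρ₁(1−ρ*)) = 0.91·0.34 / (0.66·0.09) = 5.209.
Smallest integer k = 6.

6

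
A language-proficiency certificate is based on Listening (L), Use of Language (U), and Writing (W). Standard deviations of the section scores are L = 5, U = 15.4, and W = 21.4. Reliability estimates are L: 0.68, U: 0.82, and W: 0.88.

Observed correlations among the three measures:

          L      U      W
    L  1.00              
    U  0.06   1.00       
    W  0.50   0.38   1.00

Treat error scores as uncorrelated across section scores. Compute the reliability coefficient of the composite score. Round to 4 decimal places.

Var(L+U+W) = 5² + 15.4² + 21.4² + 2·[5·15.4·0.06 + 5·21.4·0.50 + 15.4·21.4·0.38] = 720.12 + 366.706 = 1086.83.
With uncorrelated errors the cross-covariances are all true-score covariance, so they carry over unchanged; only the diagonal terms shrink to ρᵢσᵢ².
True-score variance = [5²·0.68 + 15.4²·0.82 + 21.4²·0.88] + 366.706 = 614.476 + 366.706 = 981.182.
Reliability = 981.182 / 1086.83 = 0.9028.

0.9028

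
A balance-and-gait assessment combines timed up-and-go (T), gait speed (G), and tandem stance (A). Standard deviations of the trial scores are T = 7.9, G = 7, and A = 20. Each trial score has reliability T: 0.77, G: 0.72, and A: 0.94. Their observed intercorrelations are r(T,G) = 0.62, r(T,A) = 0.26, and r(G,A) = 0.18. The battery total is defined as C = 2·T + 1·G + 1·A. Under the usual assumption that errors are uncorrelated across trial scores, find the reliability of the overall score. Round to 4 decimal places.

0.9094

Var(C) = 2²·7.9² + 7² + 20² + 2·[2·7.9·7·0.62 + 2·7.9·20·0.26 + 7·20·0.18] = 698.64 + 351.864 = 1050.5.
Under uncorrelated errors the observed covariances equal the true-score covariances, so only the own-variance terms attenuate.
True-score variance = [2²·7.9²·0.77 + 7²·0.72 + 20²·0.94] + 351.864 = 603.503 + 351.864 = 955.367.
Reliability = 955.367 / 1050.5 = 0.9094.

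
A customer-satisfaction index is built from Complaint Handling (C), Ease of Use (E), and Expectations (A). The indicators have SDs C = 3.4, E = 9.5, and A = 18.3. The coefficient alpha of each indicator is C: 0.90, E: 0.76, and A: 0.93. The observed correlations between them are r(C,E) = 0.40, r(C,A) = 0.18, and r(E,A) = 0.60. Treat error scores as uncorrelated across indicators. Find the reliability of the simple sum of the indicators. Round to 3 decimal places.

Var(C+E+A) = 3.4² + 9.5² + 18.3² + 2·[3.4·9.5·0.40 + 3.4·18.3·0.18 + 9.5·18.3·0.60] = 436.7 + 256.859 = 693.559.
Because errors are independent across components, Cov(Tᵢ,Tⱼ) = Cov(Xᵢ,Xⱼ); the off-diagonal part of the true-score variance is the same as above.
True-score variance = [3.4²·0.90 + 9.5²·0.76 + 18.3²·0.93] + 256.859 = 390.442 + 256.859 = 647.301.
Reliability = 647.301 / 693.559 = 0.933.

0.933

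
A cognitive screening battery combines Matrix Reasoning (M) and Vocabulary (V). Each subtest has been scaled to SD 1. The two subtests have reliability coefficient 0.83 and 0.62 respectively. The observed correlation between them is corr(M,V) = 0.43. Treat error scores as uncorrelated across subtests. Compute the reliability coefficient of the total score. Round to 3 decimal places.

Var(M+V) = 2 + 2·[0.43] = 2 + 0.86 = 2.86.
Because errors are independent across components, Cov(Tᵢ,Tⱼ) = Cov(Xᵢ,Xⱼ); the off-diagonal part of the true-score variance is the same as above.
True-score variance = [0.83 + 0.62] + 0.86 = 1.45 + 0.86 = 2.31.
Reliability = 2.31 / 2.86 = 0.808.

0.808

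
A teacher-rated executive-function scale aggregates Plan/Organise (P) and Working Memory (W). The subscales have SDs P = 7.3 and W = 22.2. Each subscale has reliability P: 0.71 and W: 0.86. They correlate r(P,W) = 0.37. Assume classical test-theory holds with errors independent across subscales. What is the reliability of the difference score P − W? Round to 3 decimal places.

Var(P−W) = 7.3² + 22.2² − 2·7.3·22.2·0.37 = 546.13 − 119.924 = 426.206.
Because errors are independent across components, Cov(Tᵢ,Tⱼ) = Cov(Xᵢ,Xⱼ); the off-diagonal part of the true-score variance is the same as above.
True-score variance = [7.3²·0.71 + 22.2²·0.86] − 119.924 = 461.678 − 119.924 = 341.754.
Reliability = 341.754 / 426.206 = 0.802.

0.802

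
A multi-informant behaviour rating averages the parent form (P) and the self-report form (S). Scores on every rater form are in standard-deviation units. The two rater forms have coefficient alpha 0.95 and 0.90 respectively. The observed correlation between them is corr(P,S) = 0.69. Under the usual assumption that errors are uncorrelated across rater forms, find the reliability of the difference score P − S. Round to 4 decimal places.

0.7581

Var(P−S) = 1 + 1 − 2·0.69 = 2 − 1.38 = 0.62.
With uncorrelated errors the cross-covariances are all true-score covariance, so they carry over unchanged; only the diagonal terms shrink to ρᵢσᵢ².
True-score variance = [0.95 + 0.90] − 1.38 = 1.85 − 1.38 = 0.47.
Reliability = 0.47 / 0.62 = 0.7581.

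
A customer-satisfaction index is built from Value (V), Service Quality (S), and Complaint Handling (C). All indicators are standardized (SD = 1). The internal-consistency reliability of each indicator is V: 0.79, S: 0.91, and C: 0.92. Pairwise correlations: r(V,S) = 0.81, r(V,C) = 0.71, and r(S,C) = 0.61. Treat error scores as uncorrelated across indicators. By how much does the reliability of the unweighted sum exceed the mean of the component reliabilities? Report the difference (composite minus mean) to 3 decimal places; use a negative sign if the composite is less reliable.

Var(sum) = 3 + 4.26 = 7.26; true-score variance = 2.62 + 4.26 = 6.88; composite reliability = 0.9477.
Mean component reliability = 0.8733.
Difference = 0.9477 − 0.8733 = 0.074.

0.074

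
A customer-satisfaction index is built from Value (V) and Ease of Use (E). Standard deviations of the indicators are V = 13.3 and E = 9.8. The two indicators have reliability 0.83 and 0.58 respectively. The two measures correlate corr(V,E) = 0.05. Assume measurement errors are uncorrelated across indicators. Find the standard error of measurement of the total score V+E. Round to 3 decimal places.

Var(total) = 272.93 + 13.034 = 285.964.
True-score variance = 202.522 + 13.034 = 215.556, so reliability = 0.7538.
Error variance = 285.964 − 215.556 = 70.4081; SEM = √70.4081 = 8.391.

8.391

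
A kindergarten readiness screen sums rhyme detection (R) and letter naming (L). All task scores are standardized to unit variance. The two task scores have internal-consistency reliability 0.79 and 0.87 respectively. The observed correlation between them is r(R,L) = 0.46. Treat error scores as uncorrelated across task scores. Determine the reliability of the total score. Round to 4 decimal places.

0.8836

Var(R+L) = 2 + 2·[0.46] = 2 + 0.92 = 2.92.
Under uncorrelated errors the observed covariances equal the true-score covariances, so only the own-variance terms attenuate.
True-score variance = [0.79 + 0.87] + 0.92 = 1.66 + 0.92 = 2.58.
Reliability = 2.58 / 2.92 = 0.8836.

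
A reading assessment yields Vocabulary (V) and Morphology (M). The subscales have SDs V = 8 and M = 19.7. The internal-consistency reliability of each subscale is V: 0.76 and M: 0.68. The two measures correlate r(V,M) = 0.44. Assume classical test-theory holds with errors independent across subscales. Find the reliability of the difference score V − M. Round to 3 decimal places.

Var(V−M) = 8² + 19.7² − 2·8·19.7·0.44 = 452.09 − 138.688 = 313.402.
Because errors are independent across components, Cov(Tᵢ,Tⱼ) = Cov(Xᵢ,Xⱼ); the off-diagonal part of the true-score variance is the same as above.
True-score variance = [8²·0.76 + 19.7²·0.68] − 138.688 = 312.541 − 138.688 = 173.853.
Reliability = 173.853 / 313.402 = 0.555.

0.555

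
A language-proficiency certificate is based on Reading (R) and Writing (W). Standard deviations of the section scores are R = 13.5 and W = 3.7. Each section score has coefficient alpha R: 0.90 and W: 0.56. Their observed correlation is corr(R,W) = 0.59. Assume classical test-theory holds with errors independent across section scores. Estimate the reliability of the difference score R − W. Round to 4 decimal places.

0.8230

Var(R−W) = 13.5² + 3.7² − 2·13.5·3.7·0.59 = 195.94 − 58.941 = 136.999.
With uncorrelated errors the cross-covariances are all true-score covariance, so they carry over unchanged; only the diagonal terms shrink to ρᵢσᵢ².
True-score variance = [13.5²·0.90 + 3.7²·0.56] − 58.941 = 171.691 − 58.941 = 112.75.
Reliability = 112.75 / 136.999 = 0.8230.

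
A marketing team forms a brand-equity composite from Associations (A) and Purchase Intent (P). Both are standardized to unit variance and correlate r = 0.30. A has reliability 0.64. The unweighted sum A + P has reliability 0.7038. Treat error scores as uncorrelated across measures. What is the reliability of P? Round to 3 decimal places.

Var(A+P) = 2 + 2·0.30 = 2.600.
True-score variance = ρ_A + ρ_P + 2·0.30, so 0.7038 = (0.64 + ρ_P + 0.60) / 2.600.
ρ_P = 0.7038·2.600 − 0.64 − 0.60 = 0.590.

0.590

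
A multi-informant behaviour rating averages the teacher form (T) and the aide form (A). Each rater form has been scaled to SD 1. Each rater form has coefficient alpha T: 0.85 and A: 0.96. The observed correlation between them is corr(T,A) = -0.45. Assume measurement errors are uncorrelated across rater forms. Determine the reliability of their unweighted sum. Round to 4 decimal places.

Var(T+A) = 2 + 2·[(-0.45)] = 2 − 0.9 = 1.1.
With uncorrelated errors the cross-covariances are all true-score covariance, so they carry over unchanged; only the diagonal terms shrink to ρᵢσᵢ².
True-score variance = [0.85 + 0.96] − 0.9 = 1.81 − 0.9 = 0.91.
Reliability = 0.91 / 1.1 = 0.8273.

0.8273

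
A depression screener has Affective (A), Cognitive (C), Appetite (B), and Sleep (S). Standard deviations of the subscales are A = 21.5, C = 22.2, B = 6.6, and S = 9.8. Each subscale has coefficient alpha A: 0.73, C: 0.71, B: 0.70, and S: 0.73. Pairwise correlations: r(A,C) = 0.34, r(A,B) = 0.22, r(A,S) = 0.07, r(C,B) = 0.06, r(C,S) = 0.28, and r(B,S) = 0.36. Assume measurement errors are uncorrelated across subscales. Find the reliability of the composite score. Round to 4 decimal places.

0.8193

Var(A+C+B+S) = 21.5² + 22.2² + 6.6² + 9.8² + 2·[21.5·22.2·0.34 + 21.5·6.6·0.22 + 21.5·9.8·0.07 + 22.2·6.6·0.06 + 22.2·9.8·0.28 + 6.6·9.8·0.36] = 1094.69 + 602.484 = 1697.17.
Under uncorrelated errors the observed covariances equal the true-score covariances, so only the own-variance terms attenuate.
True-score variance = [21.5²·0.73 + 22.2²·0.71 + 6.6²·0.70 + 9.8²·0.73] + 602.484 = 787.96 + 602.484 = 1390.44.
Reliability = 1390.44 / 1697.17 = 0.8193.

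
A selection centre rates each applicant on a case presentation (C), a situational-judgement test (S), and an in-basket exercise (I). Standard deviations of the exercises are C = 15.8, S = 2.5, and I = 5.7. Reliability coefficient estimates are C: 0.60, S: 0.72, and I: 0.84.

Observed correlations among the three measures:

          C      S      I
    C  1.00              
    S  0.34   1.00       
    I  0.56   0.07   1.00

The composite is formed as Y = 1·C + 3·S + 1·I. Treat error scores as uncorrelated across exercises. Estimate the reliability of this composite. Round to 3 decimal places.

Var(Y) = 15.8² + 3²·2.5² + 5.7² + 2·[3·15.8·2.5·0.34 + 15.8·5.7·0.56 + 3·2.5·5.7·0.07] = 338.38 + 187.432 = 525.812.
Under uncorrelated errors the observed covariances equal the true-score covariances, so only the own-variance terms attenuate.
True-score variance = [15.8²·0.60 + 3²·2.5²·0.72 + 5.7²·0.84] + 187.432 = 217.576 + 187.432 = 405.008.
Reliability = 405.008 / 525.812 = 0.770.

0.770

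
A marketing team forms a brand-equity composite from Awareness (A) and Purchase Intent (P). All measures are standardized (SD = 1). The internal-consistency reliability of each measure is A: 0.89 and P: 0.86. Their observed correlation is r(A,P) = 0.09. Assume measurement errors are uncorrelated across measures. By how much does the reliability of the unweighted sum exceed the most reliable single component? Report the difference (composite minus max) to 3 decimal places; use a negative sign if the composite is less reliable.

-0.005

Var(sum) = 2 + 0.18 = 2.18; true-score variance = 1.75 + 0.18 = 1.93; composite reliability = 0.8853.
Max component reliability = 0.8900.
Difference = 0.8853 − 0.8900 = -0.005.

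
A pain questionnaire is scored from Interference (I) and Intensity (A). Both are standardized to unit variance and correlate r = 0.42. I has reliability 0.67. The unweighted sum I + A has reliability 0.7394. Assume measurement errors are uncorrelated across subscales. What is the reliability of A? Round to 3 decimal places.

Var(I+A) = 2 + 2·0.42 = 2.840.
True-score variance = ρ_I + ρ_A + 2·0.42, so 0.7394 = (0.67 + ρ_A + 0.84) / 2.840.
ρ_A = 0.7394·2.840 − 0.67 − 0.84 = 0.590.

0.590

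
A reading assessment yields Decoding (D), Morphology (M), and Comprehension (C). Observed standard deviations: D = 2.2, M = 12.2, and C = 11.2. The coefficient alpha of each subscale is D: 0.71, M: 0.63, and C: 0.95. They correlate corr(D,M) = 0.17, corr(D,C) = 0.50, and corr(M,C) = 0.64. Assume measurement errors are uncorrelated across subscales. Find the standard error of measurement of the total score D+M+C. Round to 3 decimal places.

Var(total) = 279.12 + 208.665 = 487.785.
True-score variance = 216.374 + 208.665 = 425.038, so reliability = 0.8714.
Error variance = 487.785 − 425.038 = 62.7464; SEM = √62.7464 = 7.921.

7.921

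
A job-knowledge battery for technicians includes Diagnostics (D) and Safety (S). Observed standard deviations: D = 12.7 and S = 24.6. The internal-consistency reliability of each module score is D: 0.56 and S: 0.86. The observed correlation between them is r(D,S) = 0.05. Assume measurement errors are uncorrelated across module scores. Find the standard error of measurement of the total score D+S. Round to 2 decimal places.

Var(total) = 766.45 + 31.242 = 797.692.
True-score variance = 610.76 + 31.242 = 642.002, so reliability = 0.8048.
Error variance = 797.692 − 642.002 = 155.69; SEM = √155.69 = 12.48.

12.48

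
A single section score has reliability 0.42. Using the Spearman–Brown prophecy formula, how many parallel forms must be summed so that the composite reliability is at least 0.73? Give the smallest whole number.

k ≥ ρ*(1−ρ₁)/(ρ₁(1−ρ*)) = 0.73·0.58 / (0.42·0.27) = 3.734.
Smallest integer k = 4.

4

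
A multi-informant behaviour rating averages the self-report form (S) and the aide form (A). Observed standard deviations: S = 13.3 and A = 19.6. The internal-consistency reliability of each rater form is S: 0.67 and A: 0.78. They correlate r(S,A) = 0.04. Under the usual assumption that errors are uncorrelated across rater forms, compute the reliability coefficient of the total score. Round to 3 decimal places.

0.754

Var(S+A) = 13.3² + 19.6² + 2·[13.3·19.6·0.04] = 561.05 + 20.8544 = 581.904.
With uncorrelated errors the cross-covariances are all true-score covariance, so they carry over unchanged; only the diagonal terms shrink to ρᵢσᵢ².
True-score variance = [13.3²·0.67 + 19.6²·0.78] + 20.8544 = 418.161 + 20.8544 = 439.016.
Reliability = 439.016 / 581.904 = 0.754.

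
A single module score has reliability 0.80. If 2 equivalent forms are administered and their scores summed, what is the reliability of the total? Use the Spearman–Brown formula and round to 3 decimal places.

0.889

ρ_k = kρ / (1 + (k−1)ρ) = 2·0.80 / (1 + 1·0.80) = 1.600 / 1.800 = 0.889.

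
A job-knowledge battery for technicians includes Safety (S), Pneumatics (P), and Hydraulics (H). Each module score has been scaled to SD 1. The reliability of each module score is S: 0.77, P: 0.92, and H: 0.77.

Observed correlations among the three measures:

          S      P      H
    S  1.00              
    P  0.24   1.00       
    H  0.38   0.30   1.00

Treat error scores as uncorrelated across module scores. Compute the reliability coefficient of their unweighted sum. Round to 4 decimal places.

0.8884

Var(S+P+H) = 3 + 2·[0.24 + 0.38 + 0.30] = 3 + 1.84 = 4.84.
Under uncorrelated errors the observed covariances equal the true-score covariances, so only the own-variance terms attenuate.
True-score variance = [0.77 + 0.92 + 0.77] + 1.84 = 2.46 + 1.84 = 4.3.
Reliability = 4.3 / 4.84 = 0.8884.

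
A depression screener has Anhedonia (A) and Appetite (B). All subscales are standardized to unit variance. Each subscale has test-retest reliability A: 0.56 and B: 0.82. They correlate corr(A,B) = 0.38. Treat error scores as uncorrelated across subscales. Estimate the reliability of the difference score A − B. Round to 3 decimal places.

0.500

Var(A−B) = 1 + 1 − 2·0.38 = 2 − 0.76 = 1.24.
Because errors are independent across components, Cov(Tᵢ,Tⱼ) = Cov(Xᵢ,Xⱼ); the off-diagonal part of the true-score variance is the same as above.
True-score variance = [0.56 + 0.82] − 0.76 = 1.38 − 0.76 = 0.62.
Reliability = 0.62 / 1.24 = 0.500.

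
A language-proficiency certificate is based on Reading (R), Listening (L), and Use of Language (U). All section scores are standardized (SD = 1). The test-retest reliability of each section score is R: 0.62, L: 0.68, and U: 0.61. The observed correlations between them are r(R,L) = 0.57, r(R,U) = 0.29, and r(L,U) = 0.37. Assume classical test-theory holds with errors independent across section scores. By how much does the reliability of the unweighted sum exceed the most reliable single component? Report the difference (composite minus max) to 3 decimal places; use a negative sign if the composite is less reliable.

0.120

Var(sum) = 3 + 2.46 = 5.46; true-score variance = 1.91 + 2.46 = 4.37; composite reliability = 0.8004.
Max component reliability = 0.6800.
Difference = 0.8004 − 0.6800 = 0.120.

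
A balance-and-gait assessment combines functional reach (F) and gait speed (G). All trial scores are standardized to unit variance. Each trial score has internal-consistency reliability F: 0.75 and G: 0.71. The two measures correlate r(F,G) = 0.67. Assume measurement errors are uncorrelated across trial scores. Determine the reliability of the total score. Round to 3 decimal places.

Var(F+G) = 2 + 2·[0.67] = 2 + 1.34 = 3.34.
Because errors are independent across components, Cov(Tᵢ,Tⱼ) = Cov(Xᵢ,Xⱼ); the off-diagonal part of the true-score variance is the same as above.
True-score variance = [0.75 + 0.71] + 1.34 = 1.46 + 1.34 = 2.8.
Reliability = 2.8 / 3.34 = 0.838.

0.838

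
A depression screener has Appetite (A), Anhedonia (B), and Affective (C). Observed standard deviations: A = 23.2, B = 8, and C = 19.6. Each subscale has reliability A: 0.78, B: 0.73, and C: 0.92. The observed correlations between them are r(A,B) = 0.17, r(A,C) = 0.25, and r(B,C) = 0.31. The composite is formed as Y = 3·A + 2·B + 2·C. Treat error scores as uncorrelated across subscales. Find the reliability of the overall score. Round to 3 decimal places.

0.857

Var(Y) = 3²·23.2² + 2²·8² + 2²·19.6² + 2·[6·23.2·8·0.17 + 6·23.2·19.6·0.25 + 4·8·19.6·0.31] = 6636.8 + 2131.65 = 8768.45.
Because errors are independent across components, Cov(Tᵢ,Tⱼ) = Cov(Xᵢ,Xⱼ); the off-diagonal part of the true-score variance is the same as above.
True-score variance = [3²·23.2²·0.78 + 2²·8²·0.73 + 2²·19.6²·0.92] + 2131.65 = 5379.03 + 2131.65 = 7510.68.
Reliability = 7510.68 / 8768.45 = 0.857.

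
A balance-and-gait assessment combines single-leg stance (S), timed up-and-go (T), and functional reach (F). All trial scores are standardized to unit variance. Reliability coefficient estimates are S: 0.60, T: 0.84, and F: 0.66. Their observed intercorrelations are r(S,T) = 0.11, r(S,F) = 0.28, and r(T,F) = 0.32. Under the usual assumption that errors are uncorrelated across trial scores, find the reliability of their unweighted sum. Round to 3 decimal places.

0.796

Var(S+T+F) = 3 + 2·[0.11 + 0.28 + 0.32] = 3 + 1.42 = 4.42.
Under uncorrelated errors the observed covariances equal the true-score covariances, so only the own-variance terms attenuate.
True-score variance = [0.60 + 0.84 + 0.66] + 1.42 = 2.1 + 1.42 = 3.52.
Reliability = 3.52 / 4.42 = 0.796.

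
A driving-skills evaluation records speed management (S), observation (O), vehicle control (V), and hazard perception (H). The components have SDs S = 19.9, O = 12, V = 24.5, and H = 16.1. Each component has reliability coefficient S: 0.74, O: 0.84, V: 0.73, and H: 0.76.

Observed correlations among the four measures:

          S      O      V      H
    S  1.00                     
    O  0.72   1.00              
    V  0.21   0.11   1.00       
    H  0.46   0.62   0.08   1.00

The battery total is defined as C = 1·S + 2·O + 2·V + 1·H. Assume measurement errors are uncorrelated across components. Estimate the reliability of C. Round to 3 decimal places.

0.846

Var(C) = 19.9² + 2²·12² + 2²·24.5² + 16.1² + 2·[2·19.9·12·0.72 + 2·19.9·24.5·0.21 + 19.9·16.1·0.46 + 4·12·24.5·0.11 + 2·12·16.1·0.62 + 2·24.5·16.1·0.08] = 3632.22 + 2256.12 = 5888.34.
Because errors are independent across components, Cov(Tᵢ,Tⱼ) = Cov(Xᵢ,Xⱼ); the off-diagonal part of the true-score variance is the same as above.
True-score variance = [19.9²·0.74 + 2²·12²·0.84 + 2²·24.5²·0.73 + 16.1²·0.76] + 2256.12 = 2726.62 + 2256.12 = 4982.74.
Reliability = 4982.74 / 5888.34 = 0.846.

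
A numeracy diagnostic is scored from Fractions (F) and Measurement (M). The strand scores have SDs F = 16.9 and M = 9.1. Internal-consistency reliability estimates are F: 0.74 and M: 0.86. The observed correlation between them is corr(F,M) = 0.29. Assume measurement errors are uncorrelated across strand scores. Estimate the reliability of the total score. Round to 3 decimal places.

Var(F+M) = 16.9² + 9.1² + 2·[16.9·9.1·0.29] = 368.42 + 89.1982 = 457.618.
With uncorrelated errors the cross-covariances are all true-score covariance, so they carry over unchanged; only the diagonal terms shrink to ρᵢσᵢ².
True-score variance = [16.9²·0.74 + 9.1²·0.86] + 89.1982 = 282.568 + 89.1982 = 371.766.
Reliability = 371.766 / 457.618 = 0.812.

0.812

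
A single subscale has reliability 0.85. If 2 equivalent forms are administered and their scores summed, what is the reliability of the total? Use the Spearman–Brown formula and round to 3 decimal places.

0.919

ρ_k = kρ / (1 + (k−1)ρ) = 2·0.85 / (1 + 1·0.85) = 1.700 / 1.850 = 0.919.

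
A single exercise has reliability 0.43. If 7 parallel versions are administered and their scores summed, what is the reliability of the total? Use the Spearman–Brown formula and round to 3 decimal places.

ρ_k = kρ / (1 + (k−1)ρ) = 7·0.43 / (1 + 6·0.43) = 3.010 / 3.580 = 0.841.

0.841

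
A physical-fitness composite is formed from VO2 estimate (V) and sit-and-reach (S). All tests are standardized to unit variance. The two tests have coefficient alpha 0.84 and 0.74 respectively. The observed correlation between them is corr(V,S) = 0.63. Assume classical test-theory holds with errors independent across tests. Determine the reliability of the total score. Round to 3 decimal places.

0.871

Var(V+S) = 2 + 2·[0.63] = 2 + 1.26 = 3.26.
With uncorrelated errors the cross-covariances are all true-score covariance, so they carry over unchanged; only the diagonal terms shrink to ρᵢσᵢ².
True-score variance = [0.84 + 0.74] + 1.26 = 1.58 + 1.26 = 2.84.
Reliability = 2.84 / 3.26 = 0.871.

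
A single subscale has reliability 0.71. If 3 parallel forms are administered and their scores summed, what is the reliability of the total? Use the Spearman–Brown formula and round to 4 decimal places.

ρ_k = kρ / (1 + (k−1)ρ) = 3·0.71 / (1 + 2·0.71) = 2.130 / 2.420 = 0.8802.

0.8802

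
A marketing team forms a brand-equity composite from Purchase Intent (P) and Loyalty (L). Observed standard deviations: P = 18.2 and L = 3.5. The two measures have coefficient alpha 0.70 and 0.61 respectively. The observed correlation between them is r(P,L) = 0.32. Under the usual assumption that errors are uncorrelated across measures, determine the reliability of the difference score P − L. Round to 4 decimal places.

Var(P−L) = 18.2² + 3.5² − 2·18.2·3.5·0.32 = 343.49 − 40.768 = 302.722.
Under uncorrelated errors the observed covariances equal the true-score covariances, so only the own-variance terms attenuate.
True-score variance = [18.2²·0.70 + 3.5²·0.61] − 40.768 = 239.34 − 40.768 = 198.572.
Reliability = 198.572 / 302.722 = 0.6560.

0.6560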